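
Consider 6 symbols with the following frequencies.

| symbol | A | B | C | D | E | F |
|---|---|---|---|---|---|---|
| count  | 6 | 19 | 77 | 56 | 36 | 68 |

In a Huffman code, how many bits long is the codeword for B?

4

Build the tree from the bottom:
merge A(6) and B(19): 25
merge 25 and E(36): 61
merge D(56) and 61: 117
merge F(68) and C(77): 145
merge 117 and 145: 262
B sits 4 levels below the root, so its codeword is 4 bits.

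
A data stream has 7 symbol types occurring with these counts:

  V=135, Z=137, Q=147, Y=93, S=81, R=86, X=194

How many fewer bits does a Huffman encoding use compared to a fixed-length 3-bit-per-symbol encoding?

194

Fixed-length: 3 bits × 873 symbols = 2619 bits.
Huffman merges:
merge S(81) and R(86): 167
merge Y(93) and V(135): 228
merge Z(137) and Q(147): 284
merge 167 and X(194): 361
merge 228 and 284: 512
merge 361 and 512: 873
Huffman total = 167 + 228 + 284 + 361 + 512 + 873 = 2425 bits.
Saving = 2619 − 2425 = 194 bits.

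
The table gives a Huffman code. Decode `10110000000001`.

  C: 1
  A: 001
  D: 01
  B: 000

Read left to right; each codeword is recognised as soon as it completes (prefix code):
  1→C | 01→D | 1→C | 000→B | 000→B | 000→B | 1→C
Decoded message: CDCBBBC

CDCBBBC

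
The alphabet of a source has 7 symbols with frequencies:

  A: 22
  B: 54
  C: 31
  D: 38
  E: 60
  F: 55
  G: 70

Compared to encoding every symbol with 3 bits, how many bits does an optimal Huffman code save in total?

77

Fixed-length: 3 bits × 330 symbols = 990 bits.
Huffman merges:
combine A(22), C(31) → 53
combine D(38), 53 → 91
combine B(54), F(55) → 109
combine E(60), G(70) → 130
combine 91, 109 → 200
combine 130, 200 → 330
Huffman total = 53 + 91 + 109 + 130 + 200 + 330 = 913 bits.
Saving = 990 − 913 = 77 bits.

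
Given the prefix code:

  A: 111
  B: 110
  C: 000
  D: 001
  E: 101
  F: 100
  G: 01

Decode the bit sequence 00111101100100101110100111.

DAGFFEBFA

Read left to right; each codeword is recognised as soon as it completes (prefix code):
  001→D | 111→A | 01→G | 100→F | 100→F | 101→E | 110→B | 100→F | 111→A
Decoded message: DAGFFEBFA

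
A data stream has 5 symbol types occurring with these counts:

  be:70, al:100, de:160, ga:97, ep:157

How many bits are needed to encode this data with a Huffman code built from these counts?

1335

Build the Huffman tree bottom-up:
be(70) + ga(97) → 167
al(100) + ep(157) → 257
de(160) + 167 → 327
257 + 327 → 584
The encoded length is the sum of every internal node's weight: 167 + 257 + 327 + 584 = 1335 bits.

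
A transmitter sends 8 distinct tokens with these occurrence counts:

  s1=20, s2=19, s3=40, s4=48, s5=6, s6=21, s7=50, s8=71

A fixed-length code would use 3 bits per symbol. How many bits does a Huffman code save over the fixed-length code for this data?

55

Fixed-length: 3 bits × 275 symbols = 825 bits.
Huffman merges:
s5(6) + s2(19) → 25
s1(20) + s6(21) → 41
25 + s3(40) → 65
41 + s4(48) → 89
s7(50) + 65 → 115
s8(71) + 89 → 160
115 + 160 → 275
Huffman total = 25 + 41 + 65 + 89 + 115 + 160 + 275 = 770 bits.
Saving = 825 − 770 = 55 bits.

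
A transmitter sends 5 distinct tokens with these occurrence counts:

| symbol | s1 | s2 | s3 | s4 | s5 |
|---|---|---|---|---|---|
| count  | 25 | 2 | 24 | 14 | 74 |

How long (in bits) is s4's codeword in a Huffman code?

Huffman merges, smallest pair first:
combine s2(2), s4(14) → 16
combine 16, s3(24) → 40
combine s1(25), 40 → 65
combine 65, s5(74) → 139
s4 sits 4 levels below the root, so its codeword is 4 bits.

4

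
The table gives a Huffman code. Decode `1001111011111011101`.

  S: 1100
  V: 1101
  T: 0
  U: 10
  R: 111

UTRURVV

Read left to right; each codeword is recognised as soon as it completes (prefix code):
  10→U | 0→T | 111→R | 10→U | 111→R | 1101→V | 1101→V
Decoded message: UTRURVV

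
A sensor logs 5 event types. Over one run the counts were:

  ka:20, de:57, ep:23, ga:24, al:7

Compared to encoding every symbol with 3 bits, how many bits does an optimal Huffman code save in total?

Fixed-length: 3 bits × 131 symbols = 393 bits.
Huffman merges:
combine al(7), ka(20) → 27
combine ep(23), ga(24) → 47
combine 27, 47 → 74
combine de(57), 74 → 131
Huffman total = 27 + 47 + 74 + 131 = 279 bits.
Saving = 393 − 279 = 114 bits.

114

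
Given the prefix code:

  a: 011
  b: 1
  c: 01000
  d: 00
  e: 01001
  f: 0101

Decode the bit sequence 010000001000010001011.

cdccba

Read left to right; each codeword is recognised as soon as it completes (prefix code):
  01000→c | 00→d | 01000→c | 01000→c | 1→b | 011→a
Decoded message: cdccba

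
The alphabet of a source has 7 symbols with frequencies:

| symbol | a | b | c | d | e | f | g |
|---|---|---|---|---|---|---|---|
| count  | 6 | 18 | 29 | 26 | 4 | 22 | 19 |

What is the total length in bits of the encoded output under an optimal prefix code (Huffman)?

Build the Huffman tree bottom-up:
e(4) + a(6) → 10
10 + b(18) → 28
g(19) + f(22) → 41
d(26) + 28 → 54
c(29) + 41 → 70
54 + 70 → 124
The encoded length is the sum of every internal node's weight: 10 + 28 + 41 + 54 + 70 + 124 = 327 bits.

327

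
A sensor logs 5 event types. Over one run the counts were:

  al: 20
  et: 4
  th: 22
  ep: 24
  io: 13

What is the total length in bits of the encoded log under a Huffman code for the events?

Merge the two smallest weights repeatedly:
et(4) + io(13) → 17
17 + al(20) → 37
th(22) + ep(24) → 46
37 + 46 → 83
Total encoded bits = sum of merged weights = 17 + 37 + 46 + 83 = 183.

183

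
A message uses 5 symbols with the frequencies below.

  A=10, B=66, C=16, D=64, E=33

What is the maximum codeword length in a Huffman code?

4

Merge the two lowest-weight nodes at each step:
A(10) + C(16) → 26
26 + E(33) → 59
59 + D(64) → 123
B(66) + 123 → 189
Maximum depth reached is 4.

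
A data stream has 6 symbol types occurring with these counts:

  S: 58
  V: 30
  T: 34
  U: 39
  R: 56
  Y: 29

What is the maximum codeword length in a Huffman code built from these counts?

3

Merge the two lowest-weight nodes at each step:
combine Y(29), V(30) → 59
combine T(34), U(39) → 73
combine R(56), S(58) → 114
combine 59, 73 → 132
combine 114, 132 → 246
Maximum depth reached is 3.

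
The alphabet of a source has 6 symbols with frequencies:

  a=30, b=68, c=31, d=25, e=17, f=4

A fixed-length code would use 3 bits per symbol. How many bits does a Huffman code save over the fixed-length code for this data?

115

Fixed-length: 3 bits × 175 symbols = 525 bits.
Huffman merges:
combine f(4), e(17) → 21
combine 21, d(25) → 46
combine a(30), c(31) → 61
combine 46, 61 → 107
combine b(68), 107 → 175
Huffman total = 21 + 46 + 61 + 107 + 175 = 410 bits.
Saving = 525 − 410 = 115 bits.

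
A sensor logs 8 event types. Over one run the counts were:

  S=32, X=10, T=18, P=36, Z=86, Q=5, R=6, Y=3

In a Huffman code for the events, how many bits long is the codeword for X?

4

Huffman merges, smallest pair first:
Y(3) + Q(5) → 8
R(6) + 8 → 14
X(10) + 14 → 24
T(18) + 24 → 42
S(32) + P(36) → 68
42 + 68 → 110
Z(86) + 110 → 196
The subtree containing X is merged 4 times, so code length = 4.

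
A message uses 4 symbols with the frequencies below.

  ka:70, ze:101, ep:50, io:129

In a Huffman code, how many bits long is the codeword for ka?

Repeatedly merge the two smallest:
combine ep(50), ka(70) → 120
combine ze(101), 120 → 221
combine io(129), 221 → 350
The subtree containing ka is merged 3 times, so code length = 3.

3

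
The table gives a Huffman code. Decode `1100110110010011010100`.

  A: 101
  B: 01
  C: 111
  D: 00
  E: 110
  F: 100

EBAFFEAD

Read left to right; each codeword is recognised as soon as it completes (prefix code):
  110→E | 01→B | 101→A | 100→F | 100→F | 110→E | 101→A | 00→D
Decoded message: EBAFFEAD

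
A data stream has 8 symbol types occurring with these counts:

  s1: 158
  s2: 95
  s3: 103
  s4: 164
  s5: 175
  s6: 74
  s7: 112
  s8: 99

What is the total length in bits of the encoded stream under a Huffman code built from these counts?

2934

Greedily combine the two least-frequent nodes:
combine s6(74), s2(95) → 169
combine s8(99), s3(103) → 202
combine s7(112), s1(158) → 270
combine s4(164), 169 → 333
combine s5(175), 202 → 377
combine 270, 333 → 603
combine 377, 603 → 980
Each symbol's bit-cost is frequency × depth; summing gives 2934 bits (equivalently 169 + 202 + 270 + 333 + 377 + 603 + 980).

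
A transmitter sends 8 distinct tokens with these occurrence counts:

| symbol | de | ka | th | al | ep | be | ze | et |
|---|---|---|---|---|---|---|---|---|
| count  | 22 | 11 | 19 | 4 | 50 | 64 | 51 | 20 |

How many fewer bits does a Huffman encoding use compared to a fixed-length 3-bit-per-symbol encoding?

Fixed-length: 3 bits × 241 symbols = 723 bits.
Huffman merges:
combine al(4), ka(11) → 15
combine 15, th(19) → 34
combine et(20), de(22) → 42
combine 34, 42 → 76
combine ep(50), ze(51) → 101
combine be(64), 76 → 140
combine 101, 140 → 241
Huffman total = 15 + 34 + 42 + 76 + 101 + 140 + 241 = 649 bits.
Saving = 723 − 649 = 74 bits.

74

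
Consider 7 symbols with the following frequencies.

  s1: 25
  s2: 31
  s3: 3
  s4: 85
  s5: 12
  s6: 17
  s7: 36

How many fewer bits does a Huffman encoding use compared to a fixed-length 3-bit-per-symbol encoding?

Fixed-length: 3 bits × 209 symbols = 627 bits.
Huffman merges:
merge s3(3) and s5(12): 15
merge 15 and s6(17): 32
merge s1(25) and s2(31): 56
merge 32 and s7(36): 68
merge 56 and 68: 124
merge s4(85) and 124: 209
Huffman total = 15 + 32 + 56 + 68 + 124 + 209 = 504 bits.
Saving = 627 − 504 = 123 bits.

123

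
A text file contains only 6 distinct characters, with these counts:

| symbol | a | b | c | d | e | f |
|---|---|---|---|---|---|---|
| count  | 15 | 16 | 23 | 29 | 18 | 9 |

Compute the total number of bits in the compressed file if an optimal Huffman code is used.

278

Greedily combine the two least-frequent nodes:
combine f(9), a(15) → 24
combine b(16), e(18) → 34
combine c(23), 24 → 47
combine d(29), 34 → 63
combine 47, 63 → 110
Each symbol's bit-cost is frequency × depth; summing gives 278 bits (equivalently 24 + 34 + 47 + 63 + 110).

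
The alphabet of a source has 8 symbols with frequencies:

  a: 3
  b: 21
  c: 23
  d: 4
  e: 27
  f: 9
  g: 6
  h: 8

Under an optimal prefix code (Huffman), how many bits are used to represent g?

Huffman merges, smallest pair first:
merge a(3) and d(4): 7
merge g(6) and 7: 13
merge h(8) and f(9): 17
merge 13 and 17: 30
merge b(21) and c(23): 44
merge e(27) and 30: 57
merge 44 and 57: 101
g's leaf is at depth 4, giving a 4-bit codeword.

4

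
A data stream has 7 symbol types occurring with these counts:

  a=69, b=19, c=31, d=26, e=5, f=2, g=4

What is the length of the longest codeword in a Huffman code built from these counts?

Merge the two lowest-weight nodes at each step:
merge f(2) and g(4): 6
merge e(5) and 6: 11
merge 11 and b(19): 30
merge d(26) and 30: 56
merge c(31) and 56: 87
merge a(69) and 87: 156
Maximum depth reached is 6.

6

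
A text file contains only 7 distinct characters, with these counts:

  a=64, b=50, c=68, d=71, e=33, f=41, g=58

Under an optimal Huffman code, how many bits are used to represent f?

3

Build the tree from the bottom:
merge e(33) and f(41): 74
merge b(50) and g(58): 108
merge a(64) and c(68): 132
merge d(71) and 74: 145
merge 108 and 132: 240
merge 145 and 240: 385
f's leaf is at depth 3, giving a 3-bit codeword.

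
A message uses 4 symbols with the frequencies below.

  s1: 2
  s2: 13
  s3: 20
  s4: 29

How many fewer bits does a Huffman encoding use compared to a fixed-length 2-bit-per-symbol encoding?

14

Fixed-length: 2 bits × 64 symbols = 128 bits.
Huffman merges:
merge s1(2) and s2(13): 15
merge 15 and s3(20): 35
merge s4(29) and 35: 64
Huffman total = 15 + 35 + 64 = 114 bits.
Saving = 128 − 114 = 14 bits.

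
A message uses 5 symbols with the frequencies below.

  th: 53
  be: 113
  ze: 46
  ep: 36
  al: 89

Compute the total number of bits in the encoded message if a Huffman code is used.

Greedily combine the two least-frequent nodes:
ep(36) + ze(46) → 82
th(53) + 82 → 135
al(89) + be(113) → 202
135 + 202 → 337
Each symbol's bit-cost is frequency × depth; summing gives 756 bits (equivalently 82 + 135 + 202 + 337).

756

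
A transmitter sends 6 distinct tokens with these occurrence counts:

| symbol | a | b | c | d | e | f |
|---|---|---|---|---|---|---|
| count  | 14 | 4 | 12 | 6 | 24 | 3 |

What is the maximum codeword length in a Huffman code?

4

Merge the two lowest-weight nodes at each step:
combine f(3), b(4) → 7
combine d(6), 7 → 13
combine c(12), 13 → 25
combine a(14), e(24) → 38
combine 25, 38 → 63
The first pair merged (f, b) ends up deepest, at depth 4.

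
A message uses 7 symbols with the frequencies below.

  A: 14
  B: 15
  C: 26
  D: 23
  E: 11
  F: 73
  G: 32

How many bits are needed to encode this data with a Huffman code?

Build the Huffman tree bottom-up:
merge E(11) and A(14): 25
merge B(15) and D(23): 38
merge 25 and C(26): 51
merge G(32) and 38: 70
merge 51 and 70: 121
merge F(73) and 121: 194
Total encoded bits = sum of merged weights = 25 + 38 + 51 + 70 + 121 + 194 = 499.

499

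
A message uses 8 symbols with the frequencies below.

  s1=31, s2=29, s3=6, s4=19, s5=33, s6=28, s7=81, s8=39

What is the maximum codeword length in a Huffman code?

4

Merge the two lowest-weight nodes at each step:
s3(6) + s4(19) → 25
25 + s6(28) → 53
s2(29) + s1(31) → 60
s5(33) + s8(39) → 72
53 + 60 → 113
72 + s7(81) → 153
113 + 153 → 266
Maximum depth reached is 4.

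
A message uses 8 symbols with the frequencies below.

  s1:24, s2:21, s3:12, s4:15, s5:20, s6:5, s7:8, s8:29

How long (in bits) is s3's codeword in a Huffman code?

3

Huffman merges, smallest pair first:
combine s6(5), s7(8) → 13
combine s3(12), 13 → 25
combine s4(15), s5(20) → 35
combine s2(21), s1(24) → 45
combine 25, s8(29) → 54
combine 35, 45 → 80
combine 54, 80 → 134
s3's leaf is at depth 3, giving a 3-bit codeword.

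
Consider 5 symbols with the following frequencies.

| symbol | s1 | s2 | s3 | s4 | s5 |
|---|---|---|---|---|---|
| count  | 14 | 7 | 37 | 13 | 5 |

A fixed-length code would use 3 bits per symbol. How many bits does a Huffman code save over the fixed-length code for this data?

Fixed-length: 3 bits × 76 symbols = 228 bits.
Huffman merges:
merge s5(5) and s2(7): 12
merge 12 and s4(13): 25
merge s1(14) and 25: 39
merge s3(37) and 39: 76
Huffman total = 12 + 25 + 39 + 76 = 152 bits.
Saving = 228 − 152 = 76 bits.

76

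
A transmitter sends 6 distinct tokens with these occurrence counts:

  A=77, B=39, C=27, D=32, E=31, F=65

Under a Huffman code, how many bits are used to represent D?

Build the tree from the bottom:
C(27) + E(31) → 58
D(32) + B(39) → 71
58 + F(65) → 123
71 + A(77) → 148
123 + 148 → 271
The subtree containing D is merged 3 times, so code length = 3.

3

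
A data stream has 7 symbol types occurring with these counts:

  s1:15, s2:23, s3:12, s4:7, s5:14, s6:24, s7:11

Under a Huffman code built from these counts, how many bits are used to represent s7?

Build the tree from the bottom:
merge s4(7) and s7(11): 18
merge s3(12) and s5(14): 26
merge s1(15) and 18: 33
merge s2(23) and s6(24): 47
merge 26 and 33: 59
merge 47 and 59: 106
s7's leaf is at depth 4, giving a 4-bit codeword.

4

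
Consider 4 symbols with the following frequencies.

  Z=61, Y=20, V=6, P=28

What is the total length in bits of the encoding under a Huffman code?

Greedily combine the two least-frequent nodes:
V(6) + Y(20) → 26
26 + P(28) → 54
54 + Z(61) → 115
Each symbol's bit-cost is frequency × depth; summing gives 195 bits (equivalently 26 + 54 + 115).

195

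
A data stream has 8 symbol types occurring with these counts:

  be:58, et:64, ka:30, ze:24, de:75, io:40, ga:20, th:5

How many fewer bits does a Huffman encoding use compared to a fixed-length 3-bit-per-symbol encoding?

65

Fixed-length: 3 bits × 316 symbols = 948 bits.
Huffman merges:
th(5) + ga(20) → 25
ze(24) + 25 → 49
ka(30) + io(40) → 70
49 + be(58) → 107
et(64) + 70 → 134
de(75) + 107 → 182
134 + 182 → 316
Huffman total = 25 + 49 + 70 + 107 + 134 + 182 + 316 = 883 bits.
Saving = 948 − 883 = 65 bits.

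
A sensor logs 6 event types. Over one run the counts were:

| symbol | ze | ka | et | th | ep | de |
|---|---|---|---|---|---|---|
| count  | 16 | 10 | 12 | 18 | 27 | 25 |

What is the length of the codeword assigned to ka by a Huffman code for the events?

Build the tree from the bottom:
ka(10) + et(12) → 22
ze(16) + th(18) → 34
22 + de(25) → 47
ep(27) + 34 → 61
47 + 61 → 108
ka sits 3 levels below the root, so its codeword is 3 bits.

3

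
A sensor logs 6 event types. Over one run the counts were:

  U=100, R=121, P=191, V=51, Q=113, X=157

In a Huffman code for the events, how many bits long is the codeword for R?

Huffman merges, smallest pair first:
merge V(51) and U(100): 151
merge Q(113) and R(121): 234
merge 151 and X(157): 308
merge P(191) and 234: 425
merge 308 and 425: 733
R's leaf is at depth 3, giving a 3-bit codeword.

3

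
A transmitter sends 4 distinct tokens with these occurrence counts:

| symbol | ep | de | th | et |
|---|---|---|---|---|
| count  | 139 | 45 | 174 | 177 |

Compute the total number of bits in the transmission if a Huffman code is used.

Merge the two smallest weights repeatedly:
de(45) + ep(139) → 184
th(174) + et(177) → 351
184 + 351 → 535
Each symbol's bit-cost is frequency × depth; summing gives 1070 bits (equivalently 184 + 351 + 535).

1070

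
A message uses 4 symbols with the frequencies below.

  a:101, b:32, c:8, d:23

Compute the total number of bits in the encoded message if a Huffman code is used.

Build the Huffman tree bottom-up:
merge c(8) and d(23): 31
merge 31 and b(32): 63
merge 63 and a(101): 164
Each symbol's bit-cost is frequency × depth; summing gives 258 bits (equivalently 31 + 63 + 164).

258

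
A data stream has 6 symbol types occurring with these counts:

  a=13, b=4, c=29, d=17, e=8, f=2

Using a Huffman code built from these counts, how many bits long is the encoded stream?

164

Merge the two smallest weights repeatedly:
f(2) + b(4) → 6
6 + e(8) → 14
a(13) + 14 → 27
d(17) + 27 → 44
c(29) + 44 → 73
Each symbol's bit-cost is frequency × depth; summing gives 164 bits (equivalently 6 + 14 + 27 + 44 + 73).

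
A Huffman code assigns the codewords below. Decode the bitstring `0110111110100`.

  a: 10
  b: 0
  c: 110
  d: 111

bcdcab

Read left to right; each codeword is recognised as soon as it completes (prefix code):
  0→b | 110→c | 111→d | 110→c | 10→a | 0→b
Decoded message: bcdcab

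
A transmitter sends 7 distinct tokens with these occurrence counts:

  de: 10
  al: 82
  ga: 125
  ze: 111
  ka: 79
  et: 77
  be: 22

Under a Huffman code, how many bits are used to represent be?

Huffman merges, smallest pair first:
combine de(10), be(22) → 32
combine 32, et(77) → 109
combine ka(79), al(82) → 161
combine 109, ze(111) → 220
combine ga(125), 161 → 286
combine 220, 286 → 506
be's leaf is at depth 4, giving a 4-bit codeword.

4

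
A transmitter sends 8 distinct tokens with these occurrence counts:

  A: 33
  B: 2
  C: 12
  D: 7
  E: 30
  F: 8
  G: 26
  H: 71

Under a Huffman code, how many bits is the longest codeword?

6

Merge the two lowest-weight nodes at each step:
B(2) + D(7) → 9
F(8) + 9 → 17
C(12) + 17 → 29
G(26) + 29 → 55
E(30) + A(33) → 63
55 + 63 → 118
H(71) + 118 → 189
Maximum depth reached is 6.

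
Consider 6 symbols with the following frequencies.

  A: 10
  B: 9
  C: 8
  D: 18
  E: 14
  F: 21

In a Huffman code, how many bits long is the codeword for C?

Huffman merges, smallest pair first:
C(8) + B(9) → 17
A(10) + E(14) → 24
17 + D(18) → 35
F(21) + 24 → 45
35 + 45 → 80
C sits 3 levels below the root, so its codeword is 3 bits.

3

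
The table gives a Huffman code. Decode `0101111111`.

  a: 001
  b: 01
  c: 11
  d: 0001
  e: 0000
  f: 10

Read left to right; each codeword is recognised as soon as it completes (prefix code):
  01→b | 01→b | 11→c | 11→c | 11→c
Decoded message: bbccc

bbccc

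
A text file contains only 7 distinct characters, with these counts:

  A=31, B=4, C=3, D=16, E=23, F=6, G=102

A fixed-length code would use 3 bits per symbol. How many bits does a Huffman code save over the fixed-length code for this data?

Fixed-length: 3 bits × 185 symbols = 555 bits.
Huffman merges:
combine C(3), B(4) → 7
combine F(6), 7 → 13
combine 13, D(16) → 29
combine E(23), 29 → 52
combine A(31), 52 → 83
combine 83, G(102) → 185
Huffman total = 7 + 13 + 29 + 52 + 83 + 185 = 369 bits.
Saving = 555 − 369 = 186 bits.

186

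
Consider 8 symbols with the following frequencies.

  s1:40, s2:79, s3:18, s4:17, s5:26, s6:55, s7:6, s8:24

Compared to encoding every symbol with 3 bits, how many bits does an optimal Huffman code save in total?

Fixed-length: 3 bits × 265 symbols = 795 bits.
Huffman merges:
merge s7(6) and s4(17): 23
merge s3(18) and 23: 41
merge s8(24) and s5(26): 50
merge s1(40) and 41: 81
merge 50 and s6(55): 105
merge s2(79) and 81: 160
merge 105 and 160: 265
Huffman total = 23 + 41 + 50 + 81 + 105 + 160 + 265 = 725 bits.
Saving = 795 − 725 = 70 bits.

70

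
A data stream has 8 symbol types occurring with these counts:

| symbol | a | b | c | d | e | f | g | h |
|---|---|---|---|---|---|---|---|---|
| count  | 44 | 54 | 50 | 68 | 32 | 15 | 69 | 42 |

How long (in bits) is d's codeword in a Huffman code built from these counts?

3

Build the tree from the bottom:
combine f(15), e(32) → 47
combine h(42), a(44) → 86
combine 47, c(50) → 97
combine b(54), d(68) → 122
combine g(69), 86 → 155
combine 97, 122 → 219
combine 155, 219 → 374
d's leaf is at depth 3, giving a 3-bit codeword.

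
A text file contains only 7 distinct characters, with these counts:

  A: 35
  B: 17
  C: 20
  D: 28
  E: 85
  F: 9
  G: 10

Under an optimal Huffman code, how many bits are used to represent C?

3

Repeatedly merge the two smallest:
combine F(9), G(10) → 19
combine B(17), 19 → 36
combine C(20), D(28) → 48
combine A(35), 36 → 71
combine 48, 71 → 119
combine E(85), 119 → 204
C sits 3 levels below the root, so its codeword is 3 bits.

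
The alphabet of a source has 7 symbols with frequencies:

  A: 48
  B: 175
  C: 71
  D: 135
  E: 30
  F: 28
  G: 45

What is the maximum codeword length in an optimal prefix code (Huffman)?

Merge the two lowest-weight nodes at each step:
merge F(28) and E(30): 58
merge G(45) and A(48): 93
merge 58 and C(71): 129
merge 93 and 129: 222
merge D(135) and B(175): 310
merge 222 and 310: 532
Maximum depth reached is 4.

4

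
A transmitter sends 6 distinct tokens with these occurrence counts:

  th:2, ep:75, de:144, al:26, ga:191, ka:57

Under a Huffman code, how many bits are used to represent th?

Huffman merges, smallest pair first:
combine th(2), al(26) → 28
combine 28, ka(57) → 85
combine ep(75), 85 → 160
combine de(144), 160 → 304
combine ga(191), 304 → 495
th's leaf is at depth 5, giving a 5-bit codeword.

5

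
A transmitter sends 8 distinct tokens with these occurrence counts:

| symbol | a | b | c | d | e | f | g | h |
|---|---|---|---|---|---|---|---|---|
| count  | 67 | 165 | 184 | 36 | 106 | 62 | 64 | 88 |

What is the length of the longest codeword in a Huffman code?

Merge the two lowest-weight nodes at each step:
combine d(36), f(62) → 98
combine g(64), a(67) → 131
combine h(88), 98 → 186
combine e(106), 131 → 237
combine b(165), c(184) → 349
combine 186, 237 → 423
combine 349, 423 → 772
The first pair merged (d, f) ends up deepest, at depth 4.

4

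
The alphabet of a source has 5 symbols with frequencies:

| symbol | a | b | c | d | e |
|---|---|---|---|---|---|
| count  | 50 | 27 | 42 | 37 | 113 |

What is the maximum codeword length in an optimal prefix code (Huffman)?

3

Merge the two lowest-weight nodes at each step:
merge b(27) and d(37): 64
merge c(42) and a(50): 92
merge 64 and 92: 156
merge e(113) and 156: 269
The first pair merged (b, d) ends up deepest, at depth 3.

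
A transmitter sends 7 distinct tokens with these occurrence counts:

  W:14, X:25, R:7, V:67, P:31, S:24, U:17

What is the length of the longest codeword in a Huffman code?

4

Merge the two lowest-weight nodes at each step:
R(7) + W(14) → 21
U(17) + 21 → 38
S(24) + X(25) → 49
P(31) + 38 → 69
49 + V(67) → 116
69 + 116 → 185
Maximum depth reached is 4.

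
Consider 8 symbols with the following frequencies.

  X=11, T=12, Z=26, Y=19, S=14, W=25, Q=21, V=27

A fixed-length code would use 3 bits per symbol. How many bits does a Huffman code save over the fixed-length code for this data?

Fixed-length: 3 bits × 155 symbols = 465 bits.
Huffman merges:
combine X(11), T(12) → 23
combine S(14), Y(19) → 33
combine Q(21), 23 → 44
combine W(25), Z(26) → 51
combine V(27), 33 → 60
combine 44, 51 → 95
combine 60, 95 → 155
Huffman total = 23 + 33 + 44 + 51 + 60 + 95 + 155 = 461 bits.
Saving = 465 − 461 = 4 bits.

4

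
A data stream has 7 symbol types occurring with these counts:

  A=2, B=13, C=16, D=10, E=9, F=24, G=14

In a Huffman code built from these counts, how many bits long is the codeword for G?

3

Build the tree from the bottom:
A(2) + E(9) → 11
D(10) + 11 → 21
B(13) + G(14) → 27
C(16) + 21 → 37
F(24) + 27 → 51
37 + 51 → 88
The subtree containing G is merged 3 times, so code length = 3.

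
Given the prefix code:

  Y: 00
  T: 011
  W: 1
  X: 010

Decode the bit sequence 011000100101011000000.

TYXXWTYYY

Read left to right; each codeword is recognised as soon as it completes (prefix code):
  011→T | 00→Y | 010→X | 010→X | 1→W | 011→T | 00→Y | 00→Y | 00→Y
Decoded message: TYXXWTYYY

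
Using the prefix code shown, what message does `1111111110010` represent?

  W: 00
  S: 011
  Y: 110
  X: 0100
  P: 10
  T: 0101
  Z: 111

Read left to right; each codeword is recognised as soon as it completes (prefix code):
  111→Z | 111→Z | 111→Z | 00→W | 10→P
Decoded message: ZZZWP

ZZZWP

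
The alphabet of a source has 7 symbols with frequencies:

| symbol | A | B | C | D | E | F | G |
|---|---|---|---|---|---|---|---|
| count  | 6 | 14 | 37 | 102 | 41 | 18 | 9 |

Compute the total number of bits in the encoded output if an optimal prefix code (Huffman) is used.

Greedily combine the two least-frequent nodes:
A(6) + G(9) → 15
B(14) + 15 → 29
F(18) + 29 → 47
C(37) + E(41) → 78
47 + 78 → 125
D(102) + 125 → 227
The encoded length is the sum of every internal node's weight: 15 + 29 + 47 + 78 + 125 + 227 = 521 bits.

521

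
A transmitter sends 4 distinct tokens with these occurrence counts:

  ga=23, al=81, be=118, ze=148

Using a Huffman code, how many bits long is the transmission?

696

Merge the two smallest weights repeatedly:
ga(23) + al(81) → 104
104 + be(118) → 222
ze(148) + 222 → 370
Each symbol's bit-cost is frequency × depth; summing gives 696 bits (equivalently 104 + 222 + 370).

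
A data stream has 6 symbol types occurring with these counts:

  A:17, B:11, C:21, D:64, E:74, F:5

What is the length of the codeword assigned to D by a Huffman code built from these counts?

Build the tree from the bottom:
F(5) + B(11) → 16
16 + A(17) → 33
C(21) + 33 → 54
54 + D(64) → 118
E(74) + 118 → 192
D sits 2 levels below the root, so its codeword is 2 bits.

2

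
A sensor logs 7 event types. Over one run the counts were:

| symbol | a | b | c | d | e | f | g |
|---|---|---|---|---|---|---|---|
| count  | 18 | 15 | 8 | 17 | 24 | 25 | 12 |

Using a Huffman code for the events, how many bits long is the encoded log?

Build the Huffman tree bottom-up:
c(8) + g(12) → 20
b(15) + d(17) → 32
a(18) + 20 → 38
e(24) + f(25) → 49
32 + 38 → 70
49 + 70 → 119
Total encoded bits = sum of merged weights = 20 + 32 + 38 + 49 + 70 + 119 = 328.

328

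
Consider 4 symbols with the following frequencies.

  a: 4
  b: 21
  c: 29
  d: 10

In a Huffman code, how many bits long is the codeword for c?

1

Huffman merges, smallest pair first:
a(4) + d(10) → 14
14 + b(21) → 35
c(29) + 35 → 64
c is a child of the root — depth 1, so its codeword is a single bit.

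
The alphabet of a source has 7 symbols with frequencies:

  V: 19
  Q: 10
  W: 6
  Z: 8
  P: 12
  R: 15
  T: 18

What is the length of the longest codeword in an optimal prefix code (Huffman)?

Merge the two lowest-weight nodes at each step:
merge W(6) and Z(8): 14
merge Q(10) and P(12): 22
merge 14 and R(15): 29
merge T(18) and V(19): 37
merge 22 and 29: 51
merge 37 and 51: 88
The first pair merged (W, Z) ends up deepest, at depth 4.

4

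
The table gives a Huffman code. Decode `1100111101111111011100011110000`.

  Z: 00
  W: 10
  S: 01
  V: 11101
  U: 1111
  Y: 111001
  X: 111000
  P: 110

Read left to right; each codeword is recognised as soon as it completes (prefix code):
  110→P | 01→S | 11101→V | 1111→U | 110→P | 111000→X | 1111→U | 00→Z | 00→Z
Decoded message: PSVUPXUZZ

PSVUPXUZZ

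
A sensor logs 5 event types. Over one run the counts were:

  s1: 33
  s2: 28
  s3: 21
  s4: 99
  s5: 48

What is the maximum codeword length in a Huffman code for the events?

3

Merge the two lowest-weight nodes at each step:
merge s3(21) and s2(28): 49
merge s1(33) and s5(48): 81
merge 49 and 81: 130
merge s4(99) and 130: 229
Maximum depth reached is 3.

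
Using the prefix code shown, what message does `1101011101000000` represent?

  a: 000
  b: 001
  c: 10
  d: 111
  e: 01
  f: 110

Read left to right; each codeword is recognised as soon as it completes (prefix code):
  110→f | 10→c | 111→d | 01→e | 000→a | 000→a
Decoded message: fcdeaa

fcdeaa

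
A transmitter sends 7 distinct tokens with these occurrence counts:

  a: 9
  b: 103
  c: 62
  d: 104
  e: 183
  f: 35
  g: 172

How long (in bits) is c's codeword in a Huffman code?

Repeatedly merge the two smallest:
combine a(9), f(35) → 44
combine 44, c(62) → 106
combine b(103), d(104) → 207
combine 106, g(172) → 278
combine e(183), 207 → 390
combine 278, 390 → 668
The subtree containing c is merged 3 times, so code length = 3.

3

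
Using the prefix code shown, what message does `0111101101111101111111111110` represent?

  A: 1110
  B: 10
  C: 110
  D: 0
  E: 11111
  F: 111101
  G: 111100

DFBEDEEC

Read left to right; each codeword is recognised as soon as it completes (prefix code):
  0→D | 111101→F | 10→B | 11111→E | 0→D | 11111→E | 11111→E | 110→C
Decoded message: DFBEDEEC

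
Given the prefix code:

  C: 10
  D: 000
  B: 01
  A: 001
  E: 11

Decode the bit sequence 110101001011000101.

Read left to right; each codeword is recognised as soon as it completes (prefix code):
  11→E | 01→B | 01→B | 001→A | 01→B | 10→C | 001→A | 01→B
Decoded message: EBBABCAB

EBBABCAB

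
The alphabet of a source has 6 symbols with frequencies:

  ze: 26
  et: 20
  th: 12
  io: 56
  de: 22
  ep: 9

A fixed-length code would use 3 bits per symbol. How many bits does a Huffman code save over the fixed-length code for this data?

91

Fixed-length: 3 bits × 145 symbols = 435 bits.
Huffman merges:
combine ep(9), th(12) → 21
combine et(20), 21 → 41
combine de(22), ze(26) → 48
combine 41, 48 → 89
combine io(56), 89 → 145
Huffman total = 21 + 41 + 48 + 89 + 145 = 344 bits.
Saving = 435 − 344 = 91 bits.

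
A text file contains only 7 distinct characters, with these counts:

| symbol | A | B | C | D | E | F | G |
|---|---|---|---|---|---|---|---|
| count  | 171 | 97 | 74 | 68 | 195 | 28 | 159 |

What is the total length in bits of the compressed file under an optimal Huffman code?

2106

Greedily combine the two least-frequent nodes:
F(28) + D(68) → 96
C(74) + 96 → 170
B(97) + G(159) → 256
170 + A(171) → 341
E(195) + 256 → 451
341 + 451 → 792
The encoded length is the sum of every internal node's weight: 96 + 170 + 256 + 341 + 451 + 792 = 2106 bits.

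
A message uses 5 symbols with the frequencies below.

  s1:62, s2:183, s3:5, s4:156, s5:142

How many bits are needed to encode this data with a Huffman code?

Merge the two smallest weights repeatedly:
combine s3(5), s1(62) → 67
combine 67, s5(142) → 209
combine s4(156), s2(183) → 339
combine 209, 339 → 548
Total encoded bits = sum of merged weights = 67 + 209 + 339 + 548 = 1163.

1163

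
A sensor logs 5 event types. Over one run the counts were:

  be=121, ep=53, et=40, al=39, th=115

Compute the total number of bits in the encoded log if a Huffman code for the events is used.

815

Build the Huffman tree bottom-up:
merge al(39) and et(40): 79
merge ep(53) and 79: 132
merge th(115) and be(121): 236
merge 132 and 236: 368
The encoded length is the sum of every internal node's weight: 79 + 132 + 236 + 368 = 815 bits.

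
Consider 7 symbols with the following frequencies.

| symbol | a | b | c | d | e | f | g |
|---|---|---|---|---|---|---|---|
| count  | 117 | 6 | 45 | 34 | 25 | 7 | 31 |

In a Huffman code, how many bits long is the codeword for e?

4

Build the tree from the bottom:
merge b(6) and f(7): 13
merge 13 and e(25): 38
merge g(31) and d(34): 65
merge 38 and c(45): 83
merge 65 and 83: 148
merge a(117) and 148: 265
e's leaf is at depth 4, giving a 4-bit codeword.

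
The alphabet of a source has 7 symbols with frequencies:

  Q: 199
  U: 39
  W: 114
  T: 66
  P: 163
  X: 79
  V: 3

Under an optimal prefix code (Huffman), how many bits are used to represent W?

2

Huffman merges, smallest pair first:
combine V(3), U(39) → 42
combine 42, T(66) → 108
combine X(79), 108 → 187
combine W(114), P(163) → 277
combine 187, Q(199) → 386
combine 277, 386 → 663
W sits 2 levels below the root, so its codeword is 2 bits.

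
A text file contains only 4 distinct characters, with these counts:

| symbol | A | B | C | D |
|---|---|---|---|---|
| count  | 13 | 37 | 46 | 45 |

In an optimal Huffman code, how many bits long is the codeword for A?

Repeatedly merge the two smallest:
merge A(13) and B(37): 50
merge D(45) and C(46): 91
merge 50 and 91: 141
A sits 2 levels below the root, so its codeword is 2 bits.

2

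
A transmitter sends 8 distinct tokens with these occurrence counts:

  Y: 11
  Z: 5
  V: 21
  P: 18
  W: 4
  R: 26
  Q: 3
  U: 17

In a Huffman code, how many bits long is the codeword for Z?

Build the tree from the bottom:
Q(3) + W(4) → 7
Z(5) + 7 → 12
Y(11) + 12 → 23
U(17) + P(18) → 35
V(21) + 23 → 44
R(26) + 35 → 61
44 + 61 → 105
Z sits 4 levels below the root, so its codeword is 4 bits.

4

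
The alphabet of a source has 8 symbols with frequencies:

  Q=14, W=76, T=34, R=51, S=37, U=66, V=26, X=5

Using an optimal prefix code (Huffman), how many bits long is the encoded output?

Greedily combine the two least-frequent nodes:
merge X(5) and Q(14): 19
merge 19 and V(26): 45
merge T(34) and S(37): 71
merge 45 and R(51): 96
merge U(66) and 71: 137
merge W(76) and 96: 172
merge 137 and 172: 309
The encoded length is the sum of every internal node's weight: 19 + 45 + 71 + 96 + 137 + 172 + 309 = 849 bits.

849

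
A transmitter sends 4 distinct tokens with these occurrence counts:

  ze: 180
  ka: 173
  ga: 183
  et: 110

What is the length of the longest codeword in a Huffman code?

2

Merge the two lowest-weight nodes at each step:
et(110) + ka(173) → 283
ze(180) + ga(183) → 363
283 + 363 → 646
Maximum depth reached is 2.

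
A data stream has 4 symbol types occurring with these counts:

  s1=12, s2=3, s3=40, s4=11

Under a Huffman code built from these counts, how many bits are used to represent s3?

Repeatedly merge the two smallest:
merge s2(3) and s4(11): 14
merge s1(12) and 14: 26
merge 26 and s3(40): 66
s3 is a child of the root — depth 1, so its codeword is a single bit.

1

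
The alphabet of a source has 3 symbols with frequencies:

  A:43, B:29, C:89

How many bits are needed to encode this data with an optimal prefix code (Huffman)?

233

Build the Huffman tree bottom-up:
combine B(29), A(43) → 72
combine 72, C(89) → 161
Total encoded bits = sum of merged weights = 72 + 161 = 233.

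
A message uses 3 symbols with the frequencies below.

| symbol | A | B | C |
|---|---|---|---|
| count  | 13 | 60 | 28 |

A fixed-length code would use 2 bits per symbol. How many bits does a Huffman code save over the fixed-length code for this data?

Fixed-length: 2 bits × 101 symbols = 202 bits.
Huffman merges:
combine A(13), C(28) → 41
combine 41, B(60) → 101
Huffman total = 41 + 101 = 142 bits.
Saving = 202 − 142 = 60 bits.

60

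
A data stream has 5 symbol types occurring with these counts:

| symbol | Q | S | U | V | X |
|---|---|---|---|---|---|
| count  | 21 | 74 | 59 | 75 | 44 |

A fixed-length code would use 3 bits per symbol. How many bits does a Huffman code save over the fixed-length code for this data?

Fixed-length: 3 bits × 273 symbols = 819 bits.
Huffman merges:
Q(21) + X(44) → 65
U(59) + 65 → 124
S(74) + V(75) → 149
124 + 149 → 273
Huffman total = 65 + 124 + 149 + 273 = 611 bits.
Saving = 819 − 611 = 208 bits.

208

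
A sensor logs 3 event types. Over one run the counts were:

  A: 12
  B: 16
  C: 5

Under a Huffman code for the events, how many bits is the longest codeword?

2

Merge the two lowest-weight nodes at each step:
merge C(5) and A(12): 17
merge B(16) and 17: 33
The first pair merged (C, A) ends up deepest, at depth 2.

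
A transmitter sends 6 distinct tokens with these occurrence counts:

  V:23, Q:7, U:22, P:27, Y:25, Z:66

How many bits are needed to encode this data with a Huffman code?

407

Merge the two smallest weights repeatedly:
Q(7) + U(22) → 29
V(23) + Y(25) → 48
P(27) + 29 → 56
48 + 56 → 104
Z(66) + 104 → 170
Total encoded bits = sum of merged weights = 29 + 48 + 56 + 104 + 170 = 407.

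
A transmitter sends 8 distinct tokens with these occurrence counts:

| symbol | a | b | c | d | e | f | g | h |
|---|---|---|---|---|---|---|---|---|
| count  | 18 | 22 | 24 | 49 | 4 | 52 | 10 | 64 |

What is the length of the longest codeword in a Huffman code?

5

Merge the two lowest-weight nodes at each step:
combine e(4), g(10) → 14
combine 14, a(18) → 32
combine b(22), c(24) → 46
combine 32, 46 → 78
combine d(49), f(52) → 101
combine h(64), 78 → 142
combine 101, 142 → 243
Maximum depth reached is 5.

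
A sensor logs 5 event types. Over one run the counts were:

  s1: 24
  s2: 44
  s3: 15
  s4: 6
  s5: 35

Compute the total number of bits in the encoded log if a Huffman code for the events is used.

269

Greedily combine the two least-frequent nodes:
combine s4(6), s3(15) → 21
combine 21, s1(24) → 45
combine s5(35), s2(44) → 79
combine 45, 79 → 124
Total encoded bits = sum of merged weights = 21 + 45 + 79 + 124 = 269.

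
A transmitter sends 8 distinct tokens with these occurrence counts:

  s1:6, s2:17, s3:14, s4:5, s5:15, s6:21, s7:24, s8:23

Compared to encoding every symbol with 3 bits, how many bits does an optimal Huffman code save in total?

Fixed-length: 3 bits × 125 symbols = 375 bits.
Huffman merges:
s4(5) + s1(6) → 11
11 + s3(14) → 25
s5(15) + s2(17) → 32
s6(21) + s8(23) → 44
s7(24) + 25 → 49
32 + 44 → 76
49 + 76 → 125
Huffman total = 11 + 25 + 32 + 44 + 49 + 76 + 125 = 362 bits.
Saving = 375 − 362 = 13 bits.

13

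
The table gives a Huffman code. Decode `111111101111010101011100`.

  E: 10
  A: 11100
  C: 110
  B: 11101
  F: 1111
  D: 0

Read left to right; each codeword is recognised as soon as it completes (prefix code):
  1111→F | 11101→B | 11101→B | 0→D | 10→E | 10→E | 11100→A
Decoded message: FBBDEEA

FBBDEEA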